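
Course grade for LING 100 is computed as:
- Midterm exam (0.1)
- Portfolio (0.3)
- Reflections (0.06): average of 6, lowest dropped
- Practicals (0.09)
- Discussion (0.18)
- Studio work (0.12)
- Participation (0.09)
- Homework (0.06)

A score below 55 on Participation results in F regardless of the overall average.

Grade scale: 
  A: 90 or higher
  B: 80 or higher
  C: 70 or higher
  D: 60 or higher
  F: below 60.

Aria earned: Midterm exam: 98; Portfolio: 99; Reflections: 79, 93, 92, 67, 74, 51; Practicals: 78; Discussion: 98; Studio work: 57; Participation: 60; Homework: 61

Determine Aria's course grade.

B

Reflections: drop 51 → average of remaining 5 = 405/5 = 81
Participation score 60 ≥ 55: minimum met.
Weighted total:
  Midterm exam 98 × 0.1 = 9.8
  Portfolio 99 × 0.3 = 29.7
  Reflections 81 × 0.06 = 4.86
  Practicals 78 × 0.09 = 7.02
  Discussion 98 × 0.18 = 17.64
  Studio work 57 × 0.12 = 6.84
  Participation 60 × 0.09 = 5.4
  Homework 61 × 0.06 = 3.66
Sum = 84.92
84.92 is ≥ 80 and < 90 → B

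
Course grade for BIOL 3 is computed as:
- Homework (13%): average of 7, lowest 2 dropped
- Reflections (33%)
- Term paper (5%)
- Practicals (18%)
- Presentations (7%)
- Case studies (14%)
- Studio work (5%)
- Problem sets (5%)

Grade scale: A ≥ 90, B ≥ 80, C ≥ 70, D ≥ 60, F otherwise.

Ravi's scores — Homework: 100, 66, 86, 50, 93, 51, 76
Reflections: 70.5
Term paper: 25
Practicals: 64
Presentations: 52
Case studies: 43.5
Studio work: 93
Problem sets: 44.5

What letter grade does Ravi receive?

D

Homework: drop 50, 51 → average of remaining 5 = 421/5 = 84.2
Weighted total:
  Homework 84.2 × 0.13 = 10.946
  Reflections 70.5 × 0.33 = 23.265
  Term paper 25 × 0.05 = 1.25
  Practicals 64 × 0.18 = 11.52
  Presentations 52 × 0.07 = 3.64
  Case studies 43.5 × 0.14 = 6.09
  Studio work 93 × 0.05 = 4.65
  Problem sets 44.5 × 0.05 = 2.225
Sum = 63.586
63.586 is ≥ 60 and < 70 → D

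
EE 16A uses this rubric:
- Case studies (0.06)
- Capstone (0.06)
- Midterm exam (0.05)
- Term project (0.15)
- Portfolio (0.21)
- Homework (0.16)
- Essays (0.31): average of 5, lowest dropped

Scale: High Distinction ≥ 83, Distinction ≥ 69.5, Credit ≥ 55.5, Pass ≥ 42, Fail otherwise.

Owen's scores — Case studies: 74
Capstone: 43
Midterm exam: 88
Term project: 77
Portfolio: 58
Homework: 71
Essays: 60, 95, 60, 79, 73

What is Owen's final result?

Essays: drop 60 → average of remaining 4 = 307/4 = 76.75
Weighted total:
  Case studies 74 × 0.06 = 4.44
  Capstone 43 × 0.06 = 2.58
  Midterm exam 88 × 0.05 = 4.4
  Term project 77 × 0.15 = 11.55
  Portfolio 58 × 0.21 = 12.18
  Homework 71 × 0.16 = 11.36
  Essays 76.75 × 0.31 = 23.7925
Sum = 70.3025
70.3025 is ≥ 69.5 and < 83 → Distinction

Distinction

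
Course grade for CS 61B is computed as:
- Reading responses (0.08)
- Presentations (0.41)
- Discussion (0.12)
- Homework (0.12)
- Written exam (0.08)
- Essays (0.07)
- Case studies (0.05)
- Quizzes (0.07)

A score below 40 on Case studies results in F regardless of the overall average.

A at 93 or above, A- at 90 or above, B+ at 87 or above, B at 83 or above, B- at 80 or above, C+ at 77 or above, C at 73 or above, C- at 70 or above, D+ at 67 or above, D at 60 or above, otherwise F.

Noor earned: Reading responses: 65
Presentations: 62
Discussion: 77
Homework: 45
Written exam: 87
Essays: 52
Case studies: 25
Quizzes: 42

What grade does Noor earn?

F

Case studies score 25 < 40: minimum not met.
Weighted total:
  Reading responses 65 × 0.08 = 5.2
  Presentations 62 × 0.41 = 25.42
  Discussion 77 × 0.12 = 9.24
  Homework 45 × 0.12 = 5.4
  Written exam 87 × 0.08 = 6.96
  Essays 52 × 0.07 = 3.64
  Case studies 25 × 0.05 = 1.25
  Quizzes 42 × 0.07 = 2.94
Sum = 60.05
Because the Case studies minimum was not met, the result is F.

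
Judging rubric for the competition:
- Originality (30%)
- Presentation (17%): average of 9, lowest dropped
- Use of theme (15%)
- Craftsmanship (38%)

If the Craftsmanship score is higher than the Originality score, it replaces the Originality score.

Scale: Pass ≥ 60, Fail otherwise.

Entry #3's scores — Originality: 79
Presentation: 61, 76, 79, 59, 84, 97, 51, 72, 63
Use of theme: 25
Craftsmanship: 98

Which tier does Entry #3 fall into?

Pass

Presentation: drop 51 → average of remaining 8 = 591/8 = 73.875
Craftsmanship (98) > Originality (79), so Originality counts as 98.
Weighted total:
  Originality 98 × 0.3 = 29.4
  Presentation 73.875 × 0.17 = 12.55875
  Use of theme 25 × 0.15 = 3.75
  Craftsmanship 98 × 0.38 = 37.24
Sum = 82.94875
82.94875 ≥ 60 → Pass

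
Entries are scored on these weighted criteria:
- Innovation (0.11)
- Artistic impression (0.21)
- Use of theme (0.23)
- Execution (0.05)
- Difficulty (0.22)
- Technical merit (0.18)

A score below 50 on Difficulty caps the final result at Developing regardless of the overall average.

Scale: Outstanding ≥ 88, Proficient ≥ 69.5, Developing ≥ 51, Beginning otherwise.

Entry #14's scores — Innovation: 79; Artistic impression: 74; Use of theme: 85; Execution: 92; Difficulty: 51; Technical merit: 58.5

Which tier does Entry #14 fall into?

Proficient

Difficulty score 51 ≥ 50: minimum met.
Weighted total:
  Innovation 79 × 0.11 = 8.69
  Artistic impression 74 × 0.21 = 15.54
  Use of theme 85 × 0.23 = 19.55
  Execution 92 × 0.05 = 4.6
  Difficulty 51 × 0.22 = 11.22
  Technical merit 58.5 × 0.18 = 10.53
Sum = 70.13
70.13 is ≥ 69.5 and < 88 → Proficient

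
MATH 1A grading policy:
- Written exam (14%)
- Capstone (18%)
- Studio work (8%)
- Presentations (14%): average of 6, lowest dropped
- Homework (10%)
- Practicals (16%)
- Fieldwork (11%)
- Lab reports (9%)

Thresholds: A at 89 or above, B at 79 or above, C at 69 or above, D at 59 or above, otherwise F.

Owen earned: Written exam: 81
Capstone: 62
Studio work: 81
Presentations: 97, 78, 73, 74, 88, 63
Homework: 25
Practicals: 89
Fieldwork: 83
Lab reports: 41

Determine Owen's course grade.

C

Presentations: drop 63 → average of remaining 5 = 410/5 = 82
Weighted total:
  Written exam 81 × 0.14 = 11.34
  Capstone 62 × 0.18 = 11.16
  Studio work 81 × 0.08 = 6.48
  Presentations 82 × 0.14 = 11.48
  Homework 25 × 0.1 = 2.5
  Practicals 89 × 0.16 = 14.24
  Fieldwork 83 × 0.11 = 9.13
  Lab reports 41 × 0.09 = 3.69
Sum = 70.02
70.02 is ≥ 69 and < 79 → C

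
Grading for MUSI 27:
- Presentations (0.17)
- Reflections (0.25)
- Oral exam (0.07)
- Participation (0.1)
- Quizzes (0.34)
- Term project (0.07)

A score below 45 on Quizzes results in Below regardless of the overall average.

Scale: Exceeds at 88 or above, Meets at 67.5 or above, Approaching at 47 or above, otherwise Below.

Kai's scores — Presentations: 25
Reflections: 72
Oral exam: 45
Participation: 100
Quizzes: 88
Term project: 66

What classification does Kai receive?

Quizzes score 88 ≥ 45: minimum met.
Weighted total:
  Presentations 25 × 0.17 = 4.25
  Reflections 72 × 0.25 = 18
  Oral exam 45 × 0.07 = 3.15
  Participation 100 × 0.1 = 10
  Quizzes 88 × 0.34 = 29.92
  Term project 66 × 0.07 = 4.62
Sum = 69.94
69.94 is ≥ 67.5 and < 88 → Meets

Meets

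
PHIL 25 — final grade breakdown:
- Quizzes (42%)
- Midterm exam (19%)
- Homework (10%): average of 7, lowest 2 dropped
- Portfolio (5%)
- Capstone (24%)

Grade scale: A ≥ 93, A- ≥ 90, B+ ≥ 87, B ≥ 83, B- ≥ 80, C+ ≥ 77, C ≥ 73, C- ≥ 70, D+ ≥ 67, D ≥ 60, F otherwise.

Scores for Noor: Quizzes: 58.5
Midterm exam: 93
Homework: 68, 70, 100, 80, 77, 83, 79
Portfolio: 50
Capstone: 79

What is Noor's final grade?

Homework: drop 68, 70 → average of remaining 5 = 419/5 = 83.8
Weighted total:
  Quizzes 58.5 × 0.42 = 24.57
  Midterm exam 93 × 0.19 = 17.67
  Homework 83.8 × 0.1 = 8.38
  Portfolio 50 × 0.05 = 2.5
  Capstone 79 × 0.24 = 18.96
Sum = 72.08
72.08 is ≥ 70 and < 73 → C-

C-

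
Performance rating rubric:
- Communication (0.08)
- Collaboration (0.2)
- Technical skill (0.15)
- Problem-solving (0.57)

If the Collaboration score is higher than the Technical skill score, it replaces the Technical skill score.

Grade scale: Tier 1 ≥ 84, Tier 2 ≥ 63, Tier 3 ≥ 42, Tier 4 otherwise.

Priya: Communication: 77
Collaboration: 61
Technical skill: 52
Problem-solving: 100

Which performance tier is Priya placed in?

Collaboration (61) > Technical skill (52), so Technical skill counts as 61.
Weighted total:
  Communication 77 × 0.08 = 6.16
  Collaboration 61 × 0.2 = 12.2
  Technical skill 61 × 0.15 = 9.15
  Problem-solving 100 × 0.57 = 57
Sum = 84.51
84.51 ≥ 84 → Tier 1

Tier 1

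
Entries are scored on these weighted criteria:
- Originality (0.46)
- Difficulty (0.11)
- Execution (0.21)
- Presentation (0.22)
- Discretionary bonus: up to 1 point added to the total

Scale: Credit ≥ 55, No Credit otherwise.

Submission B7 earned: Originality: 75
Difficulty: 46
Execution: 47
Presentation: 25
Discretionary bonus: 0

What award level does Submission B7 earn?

Weighted total:
  Originality 75 × 0.46 = 34.5
  Difficulty 46 × 0.11 = 5.06
  Execution 47 × 0.21 = 9.87
  Presentation 25 × 0.22 = 5.5
Sum = 54.93
Discretionary bonus: 54.93 + 0 = 54.93
54.93 < 55 → No Credit

No Credit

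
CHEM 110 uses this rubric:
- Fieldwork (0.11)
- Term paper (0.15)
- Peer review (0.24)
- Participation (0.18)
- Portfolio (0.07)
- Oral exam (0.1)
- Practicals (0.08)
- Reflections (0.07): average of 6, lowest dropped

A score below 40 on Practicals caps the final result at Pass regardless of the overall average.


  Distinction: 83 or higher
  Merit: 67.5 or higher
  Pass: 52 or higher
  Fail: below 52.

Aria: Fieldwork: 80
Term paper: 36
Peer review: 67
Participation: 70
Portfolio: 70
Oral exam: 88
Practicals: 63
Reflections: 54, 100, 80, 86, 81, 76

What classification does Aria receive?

Reflections: drop 54 → average of remaining 5 = 423/5 = 84.6
Practicals score 63 ≥ 40: minimum met.
Weighted total:
  Fieldwork 80 × 0.11 = 8.8
  Term paper 36 × 0.15 = 5.4
  Peer review 67 × 0.24 = 16.08
  Participation 70 × 0.18 = 12.6
  Portfolio 70 × 0.07 = 4.9
  Oral exam 88 × 0.1 = 8.8
  Practicals 63 × 0.08 = 5.04
  Reflections 84.6 × 0.07 = 5.922
Sum = 67.542
67.542 is ≥ 67.5 and < 83 → Merit

Merit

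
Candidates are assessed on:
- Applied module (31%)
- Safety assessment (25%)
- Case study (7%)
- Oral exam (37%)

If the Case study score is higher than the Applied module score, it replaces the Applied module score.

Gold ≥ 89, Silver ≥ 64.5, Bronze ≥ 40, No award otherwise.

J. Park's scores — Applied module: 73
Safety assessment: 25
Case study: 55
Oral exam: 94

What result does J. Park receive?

Case study (55) ≤ Applied module (73), so Applied module stays at 73.
Weighted total:
  Applied module 73 × 0.31 = 22.63
  Safety assessment 25 × 0.25 = 6.25
  Case study 55 × 0.07 = 3.85
  Oral exam 94 × 0.37 = 34.78
Sum = 67.51
67.51 is ≥ 64.5 and < 89 → Silver

Silver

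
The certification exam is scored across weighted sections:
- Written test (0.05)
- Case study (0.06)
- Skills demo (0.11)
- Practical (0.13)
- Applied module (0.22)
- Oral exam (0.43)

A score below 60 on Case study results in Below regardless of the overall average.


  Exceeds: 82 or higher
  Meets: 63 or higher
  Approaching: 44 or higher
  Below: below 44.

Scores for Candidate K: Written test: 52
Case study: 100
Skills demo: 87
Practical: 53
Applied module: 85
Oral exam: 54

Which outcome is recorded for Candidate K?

Case study score 100 ≥ 60: minimum met.
Weighted total:
  Written test 52 × 0.05 = 2.6
  Case study 100 × 0.06 = 6
  Skills demo 87 × 0.11 = 9.57
  Practical 53 × 0.13 = 6.89
  Applied module 85 × 0.22 = 18.7
  Oral exam 54 × 0.43 = 23.22
Sum = 66.98
66.98 is ≥ 63 and < 82 → Meets

Meets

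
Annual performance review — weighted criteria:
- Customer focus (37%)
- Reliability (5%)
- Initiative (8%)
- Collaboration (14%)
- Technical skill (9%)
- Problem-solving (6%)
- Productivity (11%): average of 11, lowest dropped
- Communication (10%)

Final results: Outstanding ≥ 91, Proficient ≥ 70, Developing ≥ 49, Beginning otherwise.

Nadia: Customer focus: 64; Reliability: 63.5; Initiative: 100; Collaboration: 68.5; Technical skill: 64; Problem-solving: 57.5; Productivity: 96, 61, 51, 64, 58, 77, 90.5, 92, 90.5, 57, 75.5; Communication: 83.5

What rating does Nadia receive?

Productivity: drop 51 → average of remaining 10 = 761.5/10 = 76.15
Weighted total:
  Customer focus 64 × 0.37 = 23.68
  Reliability 63.5 × 0.05 = 3.175
  Initiative 100 × 0.08 = 8
  Collaboration 68.5 × 0.14 = 9.59
  Technical skill 64 × 0.09 = 5.76
  Problem-solving 57.5 × 0.06 = 3.45
  Productivity 76.15 × 0.11 = 8.3765
  Communication 83.5 × 0.1 = 8.35
Sum = 70.3815
70.3815 is ≥ 70 and < 91 → Proficient

Proficient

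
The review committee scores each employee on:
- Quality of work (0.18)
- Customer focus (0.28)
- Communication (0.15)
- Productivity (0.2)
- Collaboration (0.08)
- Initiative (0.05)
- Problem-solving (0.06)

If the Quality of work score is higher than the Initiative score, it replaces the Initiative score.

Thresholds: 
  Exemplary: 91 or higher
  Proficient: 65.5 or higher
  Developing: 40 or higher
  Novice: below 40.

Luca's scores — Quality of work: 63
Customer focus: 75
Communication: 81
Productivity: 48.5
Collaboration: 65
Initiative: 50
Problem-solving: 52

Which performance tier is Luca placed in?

Proficient

Quality of work (63) > Initiative (50), so Initiative counts as 63.
Weighted total:
  Quality of work 63 × 0.18 = 11.34
  Customer focus 75 × 0.28 = 21
  Communication 81 × 0.15 = 12.15
  Productivity 48.5 × 0.2 = 9.7
  Collaboration 65 × 0.08 = 5.2
  Initiative 63 × 0.05 = 3.15
  Problem-solving 52 × 0.06 = 3.12
Sum = 65.66
65.66 is ≥ 65.5 and < 91 → Proficient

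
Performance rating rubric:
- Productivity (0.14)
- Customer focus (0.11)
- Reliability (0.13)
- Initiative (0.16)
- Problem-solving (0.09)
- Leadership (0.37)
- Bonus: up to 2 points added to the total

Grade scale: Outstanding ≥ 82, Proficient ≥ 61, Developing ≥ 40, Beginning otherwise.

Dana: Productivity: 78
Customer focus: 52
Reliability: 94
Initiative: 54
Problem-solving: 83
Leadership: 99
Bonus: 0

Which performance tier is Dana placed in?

Proficient

Weighted total:
  Productivity 78 × 0.14 = 10.92
  Customer focus 52 × 0.11 = 5.72
  Reliability 94 × 0.13 = 12.22
  Initiative 54 × 0.16 = 8.64
  Problem-solving 83 × 0.09 = 7.47
  Leadership 99 × 0.37 = 36.63
Sum = 81.6
Bonus: 81.6 + 0 = 81.6
81.6 is ≥ 61 and < 82 → Proficient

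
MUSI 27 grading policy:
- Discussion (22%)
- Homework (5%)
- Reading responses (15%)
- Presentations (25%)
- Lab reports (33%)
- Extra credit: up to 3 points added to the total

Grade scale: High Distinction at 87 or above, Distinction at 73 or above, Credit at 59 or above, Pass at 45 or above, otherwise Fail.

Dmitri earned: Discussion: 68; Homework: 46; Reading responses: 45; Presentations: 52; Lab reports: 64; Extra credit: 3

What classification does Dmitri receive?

Credit

Weighted total:
  Discussion 68 × 0.22 = 14.96
  Homework 46 × 0.05 = 2.3
  Reading responses 45 × 0.15 = 6.75
  Presentations 52 × 0.25 = 13
  Lab reports 64 × 0.33 = 21.12
Sum = 58.13
Extra credit: 58.13 + 3 = 61.13
61.13 is ≥ 59 and < 73 → Credit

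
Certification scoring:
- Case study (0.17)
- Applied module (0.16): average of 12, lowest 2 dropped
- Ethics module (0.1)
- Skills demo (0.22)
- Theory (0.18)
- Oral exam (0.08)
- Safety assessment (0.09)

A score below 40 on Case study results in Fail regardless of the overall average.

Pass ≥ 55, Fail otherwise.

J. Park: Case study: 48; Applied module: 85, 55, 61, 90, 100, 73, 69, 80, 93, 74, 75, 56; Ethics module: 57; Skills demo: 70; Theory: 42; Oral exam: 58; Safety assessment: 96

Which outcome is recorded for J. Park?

Applied module: drop 55, 56 → average of remaining 10 = 800/10 = 80
Case study score 48 ≥ 40: minimum met.
Weighted total:
  Case study 48 × 0.17 = 8.16
  Applied module 80 × 0.16 = 12.8
  Ethics module 57 × 0.1 = 5.7
  Skills demo 70 × 0.22 = 15.4
  Theory 42 × 0.18 = 7.56
  Oral exam 58 × 0.08 = 4.64
  Safety assessment 96 × 0.09 = 8.64
Sum = 62.9
62.9 ≥ 55 → Pass

Pass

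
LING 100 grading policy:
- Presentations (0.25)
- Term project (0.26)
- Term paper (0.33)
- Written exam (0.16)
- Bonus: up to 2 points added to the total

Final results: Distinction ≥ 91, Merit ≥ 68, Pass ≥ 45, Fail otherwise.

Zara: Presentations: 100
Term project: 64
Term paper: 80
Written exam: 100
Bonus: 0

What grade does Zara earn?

Merit

Weighted total:
  Presentations 100 × 0.25 = 25
  Term project 64 × 0.26 = 16.64
  Term paper 80 × 0.33 = 26.4
  Written exam 100 × 0.16 = 16
Sum = 84.04
Bonus: 84.04 + 0 = 84.04
84.04 is ≥ 68 and < 91 → Merit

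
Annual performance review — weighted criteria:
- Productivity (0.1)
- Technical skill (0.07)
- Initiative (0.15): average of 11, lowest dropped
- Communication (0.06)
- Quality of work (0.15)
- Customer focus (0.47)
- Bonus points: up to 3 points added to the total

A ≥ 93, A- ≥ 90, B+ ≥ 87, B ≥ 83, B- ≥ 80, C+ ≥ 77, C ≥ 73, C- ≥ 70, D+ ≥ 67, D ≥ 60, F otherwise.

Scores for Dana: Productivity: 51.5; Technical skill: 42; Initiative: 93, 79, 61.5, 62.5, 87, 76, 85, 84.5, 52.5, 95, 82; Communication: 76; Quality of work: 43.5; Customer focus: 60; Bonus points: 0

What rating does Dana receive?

Initiative: drop 52.5 → average of remaining 10 = 805.5/10 = 80.55
Weighted total:
  Productivity 51.5 × 0.1 = 5.15
  Technical skill 42 × 0.07 = 2.94
  Initiative 80.55 × 0.15 = 12.0825
  Communication 76 × 0.06 = 4.56
  Quality of work 43.5 × 0.15 = 6.525
  Customer focus 60 × 0.47 = 28.2
Sum = 59.4575
Bonus points: 59.4575 + 0 = 59.4575
59.4575 < 60 → F

F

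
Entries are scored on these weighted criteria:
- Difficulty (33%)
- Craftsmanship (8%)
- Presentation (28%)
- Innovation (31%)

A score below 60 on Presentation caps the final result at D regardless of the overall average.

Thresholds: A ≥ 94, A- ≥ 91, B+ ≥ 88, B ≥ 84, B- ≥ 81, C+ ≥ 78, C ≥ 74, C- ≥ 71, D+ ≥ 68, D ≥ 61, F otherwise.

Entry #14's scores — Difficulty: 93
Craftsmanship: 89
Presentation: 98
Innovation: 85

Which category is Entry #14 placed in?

A-

Presentation score 98 ≥ 60: minimum met.
Weighted total:
  Difficulty 93 × 0.33 = 30.69
  Craftsmanship 89 × 0.08 = 7.12
  Presentation 98 × 0.28 = 27.44
  Innovation 85 × 0.31 = 26.35
Sum = 91.6
91.6 is ≥ 91 and < 94 → A-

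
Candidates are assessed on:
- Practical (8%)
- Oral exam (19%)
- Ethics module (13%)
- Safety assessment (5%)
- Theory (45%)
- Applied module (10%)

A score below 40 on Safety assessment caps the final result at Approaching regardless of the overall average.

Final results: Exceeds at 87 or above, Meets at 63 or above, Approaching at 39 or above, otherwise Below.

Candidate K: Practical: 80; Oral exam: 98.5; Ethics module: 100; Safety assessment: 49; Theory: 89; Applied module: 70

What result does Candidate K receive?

Exceeds

Safety assessment score 49 ≥ 40: minimum met.
Weighted total:
  Practical 80 × 0.08 = 6.4
  Oral exam 98.5 × 0.19 = 18.715
  Ethics module 100 × 0.13 = 13
  Safety assessment 49 × 0.05 = 2.45
  Theory 89 × 0.45 = 40.05
  Applied module 70 × 0.1 = 7
Sum = 87.615
87.615 ≥ 87 → Exceeds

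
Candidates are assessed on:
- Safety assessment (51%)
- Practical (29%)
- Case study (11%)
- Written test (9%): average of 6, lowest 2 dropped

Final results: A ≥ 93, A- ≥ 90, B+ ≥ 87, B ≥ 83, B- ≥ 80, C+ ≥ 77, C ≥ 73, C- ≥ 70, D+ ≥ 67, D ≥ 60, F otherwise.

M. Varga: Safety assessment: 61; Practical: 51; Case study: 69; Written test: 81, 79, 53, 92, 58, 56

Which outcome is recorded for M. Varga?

Written test: drop 53, 56 → average of remaining 4 = 310/4 = 77.5
Weighted total:
  Safety assessment 61 × 0.51 = 31.11
  Practical 51 × 0.29 = 14.79
  Case study 69 × 0.11 = 7.59
  Written test 77.5 × 0.09 = 6.975
Sum = 60.465
60.465 is ≥ 60 and < 67 → D

D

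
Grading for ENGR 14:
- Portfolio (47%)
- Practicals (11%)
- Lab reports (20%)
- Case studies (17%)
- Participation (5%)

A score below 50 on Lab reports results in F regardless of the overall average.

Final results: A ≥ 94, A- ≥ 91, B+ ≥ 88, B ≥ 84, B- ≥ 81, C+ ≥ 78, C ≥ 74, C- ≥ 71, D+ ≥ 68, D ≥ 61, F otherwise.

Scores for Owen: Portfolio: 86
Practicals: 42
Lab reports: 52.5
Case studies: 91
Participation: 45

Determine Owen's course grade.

C-

Lab reports score 52.5 ≥ 50: minimum met.
Weighted total:
  Portfolio 86 × 0.47 = 40.42
  Practicals 42 × 0.11 = 4.62
  Lab reports 52.5 × 0.2 = 10.5
  Case studies 91 × 0.17 = 15.47
  Participation 45 × 0.05 = 2.25
Sum = 73.26
73.26 is ≥ 71 and < 74 → C-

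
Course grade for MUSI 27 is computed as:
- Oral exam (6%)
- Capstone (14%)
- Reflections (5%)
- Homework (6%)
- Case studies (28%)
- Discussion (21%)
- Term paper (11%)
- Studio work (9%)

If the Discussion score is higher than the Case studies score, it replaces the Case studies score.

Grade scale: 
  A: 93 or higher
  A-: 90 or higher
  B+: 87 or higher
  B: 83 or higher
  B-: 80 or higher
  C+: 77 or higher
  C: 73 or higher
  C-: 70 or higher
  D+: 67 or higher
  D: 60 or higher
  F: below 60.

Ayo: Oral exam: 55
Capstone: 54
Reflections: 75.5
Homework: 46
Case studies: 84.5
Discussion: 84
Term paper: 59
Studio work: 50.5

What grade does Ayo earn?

Discussion (84) ≤ Case studies (84.5), so Case studies stays at 84.5.
Weighted total:
  Oral exam 55 × 0.06 = 3.3
  Capstone 54 × 0.14 = 7.56
  Reflections 75.5 × 0.05 = 3.775
  Homework 46 × 0.06 = 2.76
  Case studies 84.5 × 0.28 = 23.66
  Discussion 84 × 0.21 = 17.64
  Term paper 59 × 0.11 = 6.49
  Studio work 50.5 × 0.09 = 4.545
Sum = 69.73
69.73 is ≥ 67 and < 70 → D+

D+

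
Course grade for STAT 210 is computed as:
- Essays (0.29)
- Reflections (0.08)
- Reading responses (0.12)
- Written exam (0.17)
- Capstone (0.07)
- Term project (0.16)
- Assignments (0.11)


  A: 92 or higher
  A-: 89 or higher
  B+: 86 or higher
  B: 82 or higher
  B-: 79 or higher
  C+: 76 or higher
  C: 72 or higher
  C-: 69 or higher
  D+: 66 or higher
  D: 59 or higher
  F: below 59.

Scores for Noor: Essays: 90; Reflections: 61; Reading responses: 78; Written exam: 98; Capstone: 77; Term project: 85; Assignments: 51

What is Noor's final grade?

Weighted total:
  Essays 90 × 0.29 = 26.1
  Reflections 61 × 0.08 = 4.88
  Reading responses 78 × 0.12 = 9.36
  Written exam 98 × 0.17 = 16.66
  Capstone 77 × 0.07 = 5.39
  Term project 85 × 0.16 = 13.6
  Assignments 51 × 0.11 = 5.61
Sum = 81.6
81.6 is ≥ 79 and < 82 → B-

B-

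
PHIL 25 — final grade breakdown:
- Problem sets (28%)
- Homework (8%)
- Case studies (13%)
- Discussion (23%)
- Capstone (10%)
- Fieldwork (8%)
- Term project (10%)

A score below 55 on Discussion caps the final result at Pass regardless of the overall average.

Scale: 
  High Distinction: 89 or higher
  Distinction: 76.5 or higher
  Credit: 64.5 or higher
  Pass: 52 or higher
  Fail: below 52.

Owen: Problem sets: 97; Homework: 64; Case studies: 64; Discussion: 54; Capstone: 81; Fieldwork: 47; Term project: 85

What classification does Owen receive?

Discussion score 54 < 55: minimum not met.
Weighted total:
  Problem sets 97 × 0.28 = 27.16
  Homework 64 × 0.08 = 5.12
  Case studies 64 × 0.13 = 8.32
  Discussion 54 × 0.23 = 12.42
  Capstone 81 × 0.1 = 8.1
  Fieldwork 47 × 0.08 = 3.76
  Term project 85 × 0.1 = 8.5
Sum = 73.38
73.38 would be Credit; cap at Pass applies → Pass.

Pass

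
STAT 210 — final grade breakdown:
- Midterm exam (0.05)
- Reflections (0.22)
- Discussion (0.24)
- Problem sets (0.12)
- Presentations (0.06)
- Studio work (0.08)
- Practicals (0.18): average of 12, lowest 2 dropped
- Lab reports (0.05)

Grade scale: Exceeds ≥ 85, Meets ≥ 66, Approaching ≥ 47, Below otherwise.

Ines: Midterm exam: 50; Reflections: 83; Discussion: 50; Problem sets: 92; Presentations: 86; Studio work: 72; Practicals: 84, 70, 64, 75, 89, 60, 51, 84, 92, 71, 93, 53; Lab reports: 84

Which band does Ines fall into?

Practicals: drop 51, 53 → average of remaining 10 = 782/10 = 78.2
Weighted total:
  Midterm exam 50 × 0.05 = 2.5
  Reflections 83 × 0.22 = 18.26
  Discussion 50 × 0.24 = 12
  Problem sets 92 × 0.12 = 11.04
  Presentations 86 × 0.06 = 5.16
  Studio work 72 × 0.08 = 5.76
  Practicals 78.2 × 0.18 = 14.076
  Lab reports 84 × 0.05 = 4.2
Sum = 72.996
72.996 is ≥ 66 and < 85 → Meets

Meets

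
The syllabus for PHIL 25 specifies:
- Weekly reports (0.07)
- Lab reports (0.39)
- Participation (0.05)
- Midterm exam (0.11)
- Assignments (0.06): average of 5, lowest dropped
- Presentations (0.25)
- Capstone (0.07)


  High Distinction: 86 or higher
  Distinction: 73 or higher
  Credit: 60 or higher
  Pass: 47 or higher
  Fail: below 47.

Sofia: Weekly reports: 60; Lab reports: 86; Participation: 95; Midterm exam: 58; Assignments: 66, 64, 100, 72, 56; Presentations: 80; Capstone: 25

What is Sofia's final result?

Assignments: drop 56 → average of remaining 4 = 302/4 = 75.5
Weighted total:
  Weekly reports 60 × 0.07 = 4.2
  Lab reports 86 × 0.39 = 33.54
  Participation 95 × 0.05 = 4.75
  Midterm exam 58 × 0.11 = 6.38
  Assignments 75.5 × 0.06 = 4.53
  Presentations 80 × 0.25 = 20
  Capstone 25 × 0.07 = 1.75
Sum = 75.15
75.15 is ≥ 73 and < 86 → Distinction

Distinction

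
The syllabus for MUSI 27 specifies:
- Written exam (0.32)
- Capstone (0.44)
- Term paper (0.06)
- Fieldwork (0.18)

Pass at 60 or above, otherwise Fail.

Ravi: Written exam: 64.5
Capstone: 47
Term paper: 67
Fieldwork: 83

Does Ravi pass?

Weighted total:
  Written exam 64.5 × 0.32 = 20.64
  Capstone 47 × 0.44 = 20.68
  Term paper 67 × 0.06 = 4.02
  Fieldwork 83 × 0.18 = 14.94
Sum = 60.28
60.28 ≥ 60 → Pass

Pass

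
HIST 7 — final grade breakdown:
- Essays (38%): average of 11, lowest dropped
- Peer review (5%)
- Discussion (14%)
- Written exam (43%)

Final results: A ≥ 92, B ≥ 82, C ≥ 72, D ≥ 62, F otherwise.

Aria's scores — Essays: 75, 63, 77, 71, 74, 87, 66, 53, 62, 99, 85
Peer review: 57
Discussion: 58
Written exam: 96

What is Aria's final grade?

C

Essays: drop 53 → average of remaining 10 = 759/10 = 75.9
Weighted total:
  Essays 75.9 × 0.38 = 28.842
  Peer review 57 × 0.05 = 2.85
  Discussion 58 × 0.14 = 8.12
  Written exam 96 × 0.43 = 41.28
Sum = 81.092
81.092 is ≥ 72 and < 82 → C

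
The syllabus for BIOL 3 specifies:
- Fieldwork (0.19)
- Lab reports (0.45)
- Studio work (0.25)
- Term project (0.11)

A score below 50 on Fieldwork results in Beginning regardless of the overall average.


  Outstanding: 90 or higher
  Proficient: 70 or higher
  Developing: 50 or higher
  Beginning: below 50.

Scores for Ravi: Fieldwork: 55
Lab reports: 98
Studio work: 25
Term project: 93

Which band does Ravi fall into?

Proficient

Fieldwork score 55 ≥ 50: minimum met.
Weighted total:
  Fieldwork 55 × 0.19 = 10.45
  Lab reports 98 × 0.45 = 44.1
  Studio work 25 × 0.25 = 6.25
  Term project 93 × 0.11 = 10.23
Sum = 71.03
71.03 is ≥ 70 and < 90 → Proficient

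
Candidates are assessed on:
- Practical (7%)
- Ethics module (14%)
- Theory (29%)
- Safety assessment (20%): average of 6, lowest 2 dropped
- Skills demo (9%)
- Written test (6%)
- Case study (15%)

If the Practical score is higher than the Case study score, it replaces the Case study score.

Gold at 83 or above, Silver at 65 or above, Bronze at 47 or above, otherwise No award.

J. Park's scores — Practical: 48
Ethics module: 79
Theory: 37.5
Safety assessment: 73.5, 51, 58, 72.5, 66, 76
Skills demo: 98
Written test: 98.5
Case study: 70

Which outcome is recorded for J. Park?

Safety assessment: drop 51, 58 → average of remaining 4 = 288/4 = 72
Practical (48) ≤ Case study (70), so Case study stays at 70.
Weighted total:
  Practical 48 × 0.07 = 3.36
  Ethics module 79 × 0.14 = 11.06
  Theory 37.5 × 0.29 = 10.875
  Safety assessment 72 × 0.2 = 14.4
  Skills demo 98 × 0.09 = 8.82
  Written test 98.5 × 0.06 = 5.91
  Case study 70 × 0.15 = 10.5
Sum = 64.925
64.925 is ≥ 47 and < 65 → Bronze

Bronze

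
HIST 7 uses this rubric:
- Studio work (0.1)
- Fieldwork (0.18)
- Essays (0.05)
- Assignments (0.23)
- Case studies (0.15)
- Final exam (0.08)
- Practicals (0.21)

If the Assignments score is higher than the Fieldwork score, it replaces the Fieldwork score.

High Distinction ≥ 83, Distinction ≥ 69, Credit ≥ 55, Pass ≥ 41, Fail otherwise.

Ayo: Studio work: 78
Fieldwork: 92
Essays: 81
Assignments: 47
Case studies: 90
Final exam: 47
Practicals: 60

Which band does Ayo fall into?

Distinction

Assignments (47) ≤ Fieldwork (92), so Fieldwork stays at 92.
Weighted total:
  Studio work 78 × 0.1 = 7.8
  Fieldwork 92 × 0.18 = 16.56
  Essays 81 × 0.05 = 4.05
  Assignments 47 × 0.23 = 10.81
  Case studies 90 × 0.15 = 13.5
  Final exam 47 × 0.08 = 3.76
  Practicals 60 × 0.21 = 12.6
Sum = 69.08
69.08 is ≥ 69 and < 83 → Distinction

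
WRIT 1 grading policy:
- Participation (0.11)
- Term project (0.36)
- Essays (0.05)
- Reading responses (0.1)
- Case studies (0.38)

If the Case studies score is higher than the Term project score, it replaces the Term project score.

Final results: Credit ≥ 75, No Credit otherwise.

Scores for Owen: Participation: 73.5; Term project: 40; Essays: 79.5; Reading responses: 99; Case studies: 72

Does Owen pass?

Case studies (72) > Term project (40), so Term project counts as 72.
Weighted total:
  Participation 73.5 × 0.11 = 8.085
  Term project 72 × 0.36 = 25.92
  Essays 79.5 × 0.05 = 3.975
  Reading responses 99 × 0.1 = 9.9
  Case studies 72 × 0.38 = 27.36
Sum = 75.24
75.24 ≥ 75 → Credit

Credit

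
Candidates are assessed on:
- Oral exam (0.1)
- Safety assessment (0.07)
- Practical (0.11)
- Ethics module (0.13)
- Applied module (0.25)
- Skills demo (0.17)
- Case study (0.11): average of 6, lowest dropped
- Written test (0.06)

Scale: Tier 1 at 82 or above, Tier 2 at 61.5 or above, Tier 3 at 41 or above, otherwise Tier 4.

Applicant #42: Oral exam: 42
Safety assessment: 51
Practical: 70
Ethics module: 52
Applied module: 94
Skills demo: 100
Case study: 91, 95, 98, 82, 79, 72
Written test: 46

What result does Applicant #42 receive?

Tier 2

Case study: drop 72 → average of remaining 5 = 445/5 = 89
Weighted total:
  Oral exam 42 × 0.1 = 4.2
  Safety assessment 51 × 0.07 = 3.57
  Practical 70 × 0.11 = 7.7
  Ethics module 52 × 0.13 = 6.76
  Applied module 94 × 0.25 = 23.5
  Skills demo 100 × 0.17 = 17
  Case study 89 × 0.11 = 9.79
  Written test 46 × 0.06 = 2.76
Sum = 75.28
75.28 is ≥ 61.5 and < 82 → Tier 2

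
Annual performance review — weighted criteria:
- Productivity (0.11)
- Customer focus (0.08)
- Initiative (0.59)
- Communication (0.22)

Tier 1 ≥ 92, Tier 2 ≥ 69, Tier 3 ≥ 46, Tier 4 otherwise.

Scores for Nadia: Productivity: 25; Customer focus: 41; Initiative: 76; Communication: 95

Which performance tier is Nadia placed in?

Weighted total:
  Productivity 25 × 0.11 = 2.75
  Customer focus 41 × 0.08 = 3.28
  Initiative 76 × 0.59 = 44.84
  Communication 95 × 0.22 = 20.9
Sum = 71.77
71.77 is ≥ 69 and < 92 → Tier 2

Tier 2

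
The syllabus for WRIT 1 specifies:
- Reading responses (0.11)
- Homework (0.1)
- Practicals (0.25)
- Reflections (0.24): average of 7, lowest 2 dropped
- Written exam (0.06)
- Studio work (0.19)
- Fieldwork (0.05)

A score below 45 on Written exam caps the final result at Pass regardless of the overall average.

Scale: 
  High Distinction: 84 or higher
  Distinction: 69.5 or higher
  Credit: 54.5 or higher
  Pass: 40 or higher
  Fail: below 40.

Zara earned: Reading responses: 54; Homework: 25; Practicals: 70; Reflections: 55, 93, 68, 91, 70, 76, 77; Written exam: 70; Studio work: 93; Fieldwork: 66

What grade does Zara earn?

Distinction

Reflections: drop 55, 68 → average of remaining 5 = 407/5 = 81.4
Written exam score 70 ≥ 45: minimum met.
Weighted total:
  Reading responses 54 × 0.11 = 5.94
  Homework 25 × 0.1 = 2.5
  Practicals 70 × 0.25 = 17.5
  Reflections 81.4 × 0.24 = 19.536
  Written exam 70 × 0.06 = 4.2
  Studio work 93 × 0.19 = 17.67
  Fieldwork 66 × 0.05 = 3.3
Sum = 70.646
70.646 is ≥ 69.5 and < 84 → Distinction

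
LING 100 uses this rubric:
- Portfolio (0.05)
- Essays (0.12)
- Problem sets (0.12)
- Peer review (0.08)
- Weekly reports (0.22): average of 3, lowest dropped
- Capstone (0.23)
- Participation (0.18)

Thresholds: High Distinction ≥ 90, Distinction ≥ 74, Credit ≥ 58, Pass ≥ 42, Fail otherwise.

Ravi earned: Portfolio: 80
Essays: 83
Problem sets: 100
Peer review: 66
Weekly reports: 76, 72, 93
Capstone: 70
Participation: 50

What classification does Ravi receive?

Weekly reports: drop 72 → average of remaining 2 = 169/2 = 84.5
Weighted total:
  Portfolio 80 × 0.05 = 4
  Essays 83 × 0.12 = 9.96
  Problem sets 100 × 0.12 = 12
  Peer review 66 × 0.08 = 5.28
  Weekly reports 84.5 × 0.22 = 18.59
  Capstone 70 × 0.23 = 16.1
  Participation 50 × 0.18 = 9
Sum = 74.93
74.93 is ≥ 74 and < 90 → Distinction

Distinction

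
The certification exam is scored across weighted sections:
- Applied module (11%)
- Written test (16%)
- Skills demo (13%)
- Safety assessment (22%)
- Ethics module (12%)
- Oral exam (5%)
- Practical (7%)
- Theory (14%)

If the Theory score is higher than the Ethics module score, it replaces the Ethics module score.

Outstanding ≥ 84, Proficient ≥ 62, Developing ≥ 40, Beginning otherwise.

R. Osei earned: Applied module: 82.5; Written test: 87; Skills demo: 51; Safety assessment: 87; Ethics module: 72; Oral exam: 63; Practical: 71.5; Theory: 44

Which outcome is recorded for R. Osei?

Theory (44) ≤ Ethics module (72), so Ethics module stays at 72.
Weighted total:
  Applied module 82.5 × 0.11 = 9.075
  Written test 87 × 0.16 = 13.92
  Skills demo 51 × 0.13 = 6.63
  Safety assessment 87 × 0.22 = 19.14
  Ethics module 72 × 0.12 = 8.64
  Oral exam 63 × 0.05 = 3.15
  Practical 71.5 × 0.07 = 5.005
  Theory 44 × 0.14 = 6.16
Sum = 71.72
71.72 is ≥ 62 and < 84 → Proficient

Proficient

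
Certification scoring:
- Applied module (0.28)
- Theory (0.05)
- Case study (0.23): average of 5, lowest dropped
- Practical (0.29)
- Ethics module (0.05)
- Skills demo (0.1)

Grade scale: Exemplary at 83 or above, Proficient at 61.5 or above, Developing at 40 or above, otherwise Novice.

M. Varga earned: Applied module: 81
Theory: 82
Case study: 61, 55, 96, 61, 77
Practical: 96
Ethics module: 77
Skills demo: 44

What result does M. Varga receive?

Case study: drop 55 → average of remaining 4 = 295/4 = 73.75
Weighted total:
  Applied module 81 × 0.28 = 22.68
  Theory 82 × 0.05 = 4.1
  Case study 73.75 × 0.23 = 16.9625
  Practical 96 × 0.29 = 27.84
  Ethics module 77 × 0.05 = 3.85
  Skills demo 44 × 0.1 = 4.4
Sum = 79.8325
79.8325 is ≥ 61.5 and < 83 → Proficient

Proficient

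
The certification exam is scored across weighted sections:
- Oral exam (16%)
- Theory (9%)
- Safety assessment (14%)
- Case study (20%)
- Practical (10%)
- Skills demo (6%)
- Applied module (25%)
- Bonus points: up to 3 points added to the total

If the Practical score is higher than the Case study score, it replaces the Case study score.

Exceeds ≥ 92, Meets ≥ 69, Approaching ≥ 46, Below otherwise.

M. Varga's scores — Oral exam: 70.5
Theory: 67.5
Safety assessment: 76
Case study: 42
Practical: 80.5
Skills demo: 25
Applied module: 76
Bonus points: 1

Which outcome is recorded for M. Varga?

Meets

Practical (80.5) > Case study (42), so Case study counts as 80.5.
Weighted total:
  Oral exam 70.5 × 0.16 = 11.28
  Theory 67.5 × 0.09 = 6.075
  Safety assessment 76 × 0.14 = 10.64
  Case study 80.5 × 0.2 = 16.1
  Practical 80.5 × 0.1 = 8.05
  Skills demo 25 × 0.06 = 1.5
  Applied module 76 × 0.25 = 19
Sum = 72.645
Bonus points: 72.645 + 1 = 73.645
73.645 is ≥ 69 and < 92 → Meets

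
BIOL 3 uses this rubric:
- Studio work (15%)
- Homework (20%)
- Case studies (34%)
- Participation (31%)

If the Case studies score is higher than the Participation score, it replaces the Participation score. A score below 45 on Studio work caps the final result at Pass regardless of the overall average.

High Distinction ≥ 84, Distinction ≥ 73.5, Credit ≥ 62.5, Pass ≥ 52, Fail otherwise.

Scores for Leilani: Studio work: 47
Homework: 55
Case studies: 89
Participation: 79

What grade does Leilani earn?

Case studies (89) > Participation (79), so Participation counts as 89.
Studio work score 47 ≥ 45: minimum met.
Weighted total:
  Studio work 47 × 0.15 = 7.05
  Homework 55 × 0.2 = 11
  Case studies 89 × 0.34 = 30.26
  Participation 89 × 0.31 = 27.59
Sum = 75.9
75.9 is ≥ 73.5 and < 84 → Distinction

Distinction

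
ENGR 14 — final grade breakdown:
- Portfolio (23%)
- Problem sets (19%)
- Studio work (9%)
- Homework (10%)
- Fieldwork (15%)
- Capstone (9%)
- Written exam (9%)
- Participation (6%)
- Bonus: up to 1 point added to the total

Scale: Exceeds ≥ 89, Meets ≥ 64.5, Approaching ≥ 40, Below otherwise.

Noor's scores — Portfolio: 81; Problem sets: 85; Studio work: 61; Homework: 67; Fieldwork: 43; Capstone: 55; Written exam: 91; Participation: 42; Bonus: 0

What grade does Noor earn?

Meets

Weighted total:
  Portfolio 81 × 0.23 = 18.63
  Problem sets 85 × 0.19 = 16.15
  Studio work 61 × 0.09 = 5.49
  Homework 67 × 0.1 = 6.7
  Fieldwork 43 × 0.15 = 6.45
  Capstone 55 × 0.09 = 4.95
  Written exam 91 × 0.09 = 8.19
  Participation 42 × 0.06 = 2.52
Sum = 69.08
Bonus: 69.08 + 0 = 69.08
69.08 is ≥ 64.5 and < 89 → Meets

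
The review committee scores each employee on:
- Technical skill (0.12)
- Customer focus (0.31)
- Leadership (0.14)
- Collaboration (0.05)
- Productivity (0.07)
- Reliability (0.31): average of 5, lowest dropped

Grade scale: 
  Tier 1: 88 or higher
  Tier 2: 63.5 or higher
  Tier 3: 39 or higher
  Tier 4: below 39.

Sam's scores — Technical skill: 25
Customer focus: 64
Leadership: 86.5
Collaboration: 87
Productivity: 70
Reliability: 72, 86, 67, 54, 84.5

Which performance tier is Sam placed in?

Reliability: drop 54 → average of remaining 4 = 309.5/4 = 77.375
Weighted total:
  Technical skill 25 × 0.12 = 3
  Customer focus 64 × 0.31 = 19.84
  Leadership 86.5 × 0.14 = 12.11
  Collaboration 87 × 0.05 = 4.35
  Productivity 70 × 0.07 = 4.9
  Reliability 77.375 × 0.31 = 23.98625
Sum = 68.18625
68.18625 is ≥ 63.5 and < 88 → Tier 2

Tier 2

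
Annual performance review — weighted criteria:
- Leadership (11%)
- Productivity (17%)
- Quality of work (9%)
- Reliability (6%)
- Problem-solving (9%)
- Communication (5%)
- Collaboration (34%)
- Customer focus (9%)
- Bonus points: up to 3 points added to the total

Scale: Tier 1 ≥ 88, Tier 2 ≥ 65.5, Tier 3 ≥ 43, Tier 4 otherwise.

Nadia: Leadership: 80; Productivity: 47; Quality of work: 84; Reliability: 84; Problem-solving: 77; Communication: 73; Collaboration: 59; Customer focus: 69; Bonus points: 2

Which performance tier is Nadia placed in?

Weighted total:
  Leadership 80 × 0.11 = 8.8
  Productivity 47 × 0.17 = 7.99
  Quality of work 84 × 0.09 = 7.56
  Reliability 84 × 0.06 = 5.04
  Problem-solving 77 × 0.09 = 6.93
  Communication 73 × 0.05 = 3.65
  Collaboration 59 × 0.34 = 20.06
  Customer focus 69 × 0.09 = 6.21
Sum = 66.24
Bonus points: 66.24 + 2 = 68.24
68.24 is ≥ 65.5 and < 88 → Tier 2

Tier 2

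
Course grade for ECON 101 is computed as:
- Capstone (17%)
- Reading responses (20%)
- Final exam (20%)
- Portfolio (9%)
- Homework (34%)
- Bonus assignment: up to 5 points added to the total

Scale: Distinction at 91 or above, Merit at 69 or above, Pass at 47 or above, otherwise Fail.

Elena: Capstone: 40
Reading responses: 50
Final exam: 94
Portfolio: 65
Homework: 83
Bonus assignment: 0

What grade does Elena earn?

Merit

Weighted total:
  Capstone 40 × 0.17 = 6.8
  Reading responses 50 × 0.2 = 10
  Final exam 94 × 0.2 = 18.8
  Portfolio 65 × 0.09 = 5.85
  Homework 83 × 0.34 = 28.22
Sum = 69.67
Bonus assignment: 69.67 + 0 = 69.67
69.67 is ≥ 69 and < 91 → Merit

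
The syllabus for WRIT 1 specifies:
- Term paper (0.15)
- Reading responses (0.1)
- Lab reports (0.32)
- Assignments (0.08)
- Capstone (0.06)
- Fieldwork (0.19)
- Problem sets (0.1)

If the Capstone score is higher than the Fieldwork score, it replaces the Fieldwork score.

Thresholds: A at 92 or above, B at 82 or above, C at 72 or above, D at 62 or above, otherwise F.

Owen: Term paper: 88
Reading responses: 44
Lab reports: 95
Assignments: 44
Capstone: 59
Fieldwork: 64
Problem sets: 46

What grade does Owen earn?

D

Capstone (59) ≤ Fieldwork (64), so Fieldwork stays at 64.
Weighted total:
  Term paper 88 × 0.15 = 13.2
  Reading responses 44 × 0.1 = 4.4
  Lab reports 95 × 0.32 = 30.4
  Assignments 44 × 0.08 = 3.52
  Capstone 59 × 0.06 = 3.54
  Fieldwork 64 × 0.19 = 12.16
  Problem sets 46 × 0.1 = 4.6
Sum = 71.82
71.82 is ≥ 62 and < 72 → D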